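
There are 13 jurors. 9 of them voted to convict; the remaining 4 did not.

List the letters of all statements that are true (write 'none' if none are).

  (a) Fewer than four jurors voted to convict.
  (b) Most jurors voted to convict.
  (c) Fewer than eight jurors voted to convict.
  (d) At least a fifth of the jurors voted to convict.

(b), (d)

|A| = 13, |A ∩ B| = 9, |A ∖ B| = 4.
(a) |A ∩ B| < 4: fails.
(b) |A ∩ B| > |A ∖ B|: holds.
(c) |A ∩ B| < 8: fails.
(d) |A ∩ B| / |A| ≥ 1/5: holds.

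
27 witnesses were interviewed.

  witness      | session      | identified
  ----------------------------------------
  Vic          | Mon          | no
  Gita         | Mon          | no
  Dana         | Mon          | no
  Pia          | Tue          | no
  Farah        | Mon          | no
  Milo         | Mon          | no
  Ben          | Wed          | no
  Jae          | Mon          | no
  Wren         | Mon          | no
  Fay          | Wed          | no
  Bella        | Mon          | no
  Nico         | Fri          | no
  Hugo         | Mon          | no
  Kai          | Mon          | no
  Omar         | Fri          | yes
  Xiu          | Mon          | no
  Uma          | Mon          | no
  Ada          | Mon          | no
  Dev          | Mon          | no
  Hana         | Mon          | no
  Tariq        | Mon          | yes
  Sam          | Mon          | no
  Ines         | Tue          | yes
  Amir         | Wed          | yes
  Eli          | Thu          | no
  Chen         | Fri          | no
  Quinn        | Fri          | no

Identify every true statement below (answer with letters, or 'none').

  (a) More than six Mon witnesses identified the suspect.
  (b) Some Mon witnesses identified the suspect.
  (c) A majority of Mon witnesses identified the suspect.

|A| = 17, |A ∩ B| = 1, |A ∖ B| = 16.
(a) |A ∩ B| > 6: fails.
(b) A ∩ B ≠ ∅ (|A ∩ B| ≥ 1): holds.
(c) |A ∩ B| > |A ∖ B|: fails.

(b)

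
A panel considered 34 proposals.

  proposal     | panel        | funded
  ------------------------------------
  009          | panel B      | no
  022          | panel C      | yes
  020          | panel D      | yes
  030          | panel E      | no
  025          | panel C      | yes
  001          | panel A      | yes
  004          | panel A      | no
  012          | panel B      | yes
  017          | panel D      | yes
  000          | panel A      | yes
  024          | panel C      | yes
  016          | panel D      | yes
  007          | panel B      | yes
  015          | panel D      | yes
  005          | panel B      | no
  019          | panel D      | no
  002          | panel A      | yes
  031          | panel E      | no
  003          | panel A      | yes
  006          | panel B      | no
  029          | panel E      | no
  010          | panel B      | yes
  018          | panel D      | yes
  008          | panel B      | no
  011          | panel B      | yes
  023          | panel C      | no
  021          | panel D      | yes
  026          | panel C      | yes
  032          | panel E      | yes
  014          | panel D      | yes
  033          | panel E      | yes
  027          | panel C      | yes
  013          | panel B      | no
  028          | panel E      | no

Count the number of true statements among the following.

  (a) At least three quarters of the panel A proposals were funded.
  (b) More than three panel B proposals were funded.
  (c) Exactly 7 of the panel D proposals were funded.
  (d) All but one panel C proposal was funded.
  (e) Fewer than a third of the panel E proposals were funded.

(a) panel A: |A| = 5, |A ∩ B| = 4; needs |A ∩ B| / |A| ≥ 3/4 — true.
(b) panel B: |A| = 9, |A ∩ B| = 4; needs |A ∩ B| > 3 — true.
(c) panel D: |A| = 8, |A ∩ B| = 7; needs |A ∩ B| = 7 — true.
(d) panel C: |A| = 6, |A ∩ B| = 5; needs |A ∖ B| = 1 — true.
(e) panel E: |A| = 6, |A ∩ B| = 2; needs |A ∩ B| / |A| < 1/3 — false.

4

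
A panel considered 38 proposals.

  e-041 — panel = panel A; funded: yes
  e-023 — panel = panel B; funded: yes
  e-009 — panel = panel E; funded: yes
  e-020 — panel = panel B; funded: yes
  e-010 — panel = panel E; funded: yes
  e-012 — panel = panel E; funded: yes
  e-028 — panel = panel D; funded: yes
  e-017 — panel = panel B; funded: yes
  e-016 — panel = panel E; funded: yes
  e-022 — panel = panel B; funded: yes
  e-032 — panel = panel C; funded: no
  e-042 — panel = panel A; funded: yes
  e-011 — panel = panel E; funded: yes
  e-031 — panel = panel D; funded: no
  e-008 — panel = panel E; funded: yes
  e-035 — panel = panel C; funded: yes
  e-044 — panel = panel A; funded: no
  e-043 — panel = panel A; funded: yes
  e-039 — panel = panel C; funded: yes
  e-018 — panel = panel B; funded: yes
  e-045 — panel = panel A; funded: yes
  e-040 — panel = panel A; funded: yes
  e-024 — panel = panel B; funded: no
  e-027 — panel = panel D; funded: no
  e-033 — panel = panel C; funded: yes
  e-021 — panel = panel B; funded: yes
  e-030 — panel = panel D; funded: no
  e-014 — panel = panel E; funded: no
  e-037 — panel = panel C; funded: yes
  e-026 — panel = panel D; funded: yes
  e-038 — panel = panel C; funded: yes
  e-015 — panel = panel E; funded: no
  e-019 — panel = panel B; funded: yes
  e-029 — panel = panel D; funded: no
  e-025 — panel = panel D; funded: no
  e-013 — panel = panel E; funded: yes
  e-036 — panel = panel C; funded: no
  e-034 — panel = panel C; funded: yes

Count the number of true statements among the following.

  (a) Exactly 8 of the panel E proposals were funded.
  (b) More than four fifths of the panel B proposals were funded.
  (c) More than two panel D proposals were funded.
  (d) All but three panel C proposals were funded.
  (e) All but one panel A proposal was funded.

2

(a) panel E: |A| = 9, |A ∩ B| = 7; needs |A ∩ B| = 8 — false.
(b) panel B: |A| = 8, |A ∩ B| = 7; needs |A ∩ B| / |A| > 4/5 — true.
(c) panel D: |A| = 7, |A ∩ B| = 2; needs |A ∩ B| > 2 — false.
(d) panel C: |A| = 8, |A ∩ B| = 6; needs |A ∖ B| = 3 — false.
(e) panel A: |A| = 6, |A ∩ B| = 5; needs |A ∖ B| = 1 — true.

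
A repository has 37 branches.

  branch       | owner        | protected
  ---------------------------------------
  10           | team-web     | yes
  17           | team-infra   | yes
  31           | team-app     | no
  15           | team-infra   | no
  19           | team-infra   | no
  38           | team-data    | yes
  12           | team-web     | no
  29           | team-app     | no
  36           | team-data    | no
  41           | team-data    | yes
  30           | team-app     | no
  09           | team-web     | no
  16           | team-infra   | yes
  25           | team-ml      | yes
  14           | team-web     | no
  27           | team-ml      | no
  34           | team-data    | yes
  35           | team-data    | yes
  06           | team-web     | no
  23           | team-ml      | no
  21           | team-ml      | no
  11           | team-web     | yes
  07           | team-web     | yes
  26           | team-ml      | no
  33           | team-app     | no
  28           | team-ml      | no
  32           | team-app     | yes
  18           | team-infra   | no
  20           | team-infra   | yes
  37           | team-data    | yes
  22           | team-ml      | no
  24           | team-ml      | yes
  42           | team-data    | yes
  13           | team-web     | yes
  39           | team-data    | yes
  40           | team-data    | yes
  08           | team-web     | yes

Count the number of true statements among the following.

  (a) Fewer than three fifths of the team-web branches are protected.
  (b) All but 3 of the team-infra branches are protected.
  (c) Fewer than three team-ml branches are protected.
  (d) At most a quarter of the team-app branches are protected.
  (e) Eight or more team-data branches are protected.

(a) team-web: |A| = 9, |A ∩ B| = 5; needs |A ∩ B| / |A| < 3/5 — true.
(b) team-infra: |A| = 6, |A ∩ B| = 3; needs |A ∖ B| = 3 — true.
(c) team-ml: |A| = 8, |A ∩ B| = 2; needs |A ∩ B| < 3 — true.
(d) team-app: |A| = 5, |A ∩ B| = 1; needs |A ∩ B| / |A| ≤ 1/4 — true.
(e) team-data: |A| = 9, |A ∩ B| = 8; needs |A ∩ B| ≥ 8 — true.

5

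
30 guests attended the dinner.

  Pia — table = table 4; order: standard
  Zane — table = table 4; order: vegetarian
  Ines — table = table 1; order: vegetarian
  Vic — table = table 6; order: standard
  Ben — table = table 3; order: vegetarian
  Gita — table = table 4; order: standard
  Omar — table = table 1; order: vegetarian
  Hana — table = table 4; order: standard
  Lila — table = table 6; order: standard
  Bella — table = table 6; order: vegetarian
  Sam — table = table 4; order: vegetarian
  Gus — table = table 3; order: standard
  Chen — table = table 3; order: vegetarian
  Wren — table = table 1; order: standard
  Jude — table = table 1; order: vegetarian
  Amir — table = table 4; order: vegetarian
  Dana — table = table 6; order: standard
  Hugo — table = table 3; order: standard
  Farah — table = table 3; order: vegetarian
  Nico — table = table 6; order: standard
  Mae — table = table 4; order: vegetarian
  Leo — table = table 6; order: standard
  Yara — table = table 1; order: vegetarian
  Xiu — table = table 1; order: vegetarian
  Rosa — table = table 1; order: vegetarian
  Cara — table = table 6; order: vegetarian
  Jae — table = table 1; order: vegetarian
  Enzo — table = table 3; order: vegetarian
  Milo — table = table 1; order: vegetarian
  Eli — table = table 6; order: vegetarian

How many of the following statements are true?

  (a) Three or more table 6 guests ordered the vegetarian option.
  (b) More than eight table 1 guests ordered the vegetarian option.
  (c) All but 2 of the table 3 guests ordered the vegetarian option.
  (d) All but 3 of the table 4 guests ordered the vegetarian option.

3

(a) table 6: |A| = 8, |A ∩ B| = 3; needs |A ∩ B| ≥ 3 — true.
(b) table 1: |A| = 9, |A ∩ B| = 8; needs |A ∩ B| > 8 — false.
(c) table 3: |A| = 6, |A ∩ B| = 4; needs |A ∖ B| = 2 — true.
(d) table 4: |A| = 7, |A ∩ B| = 4; needs |A ∖ B| = 3 — true.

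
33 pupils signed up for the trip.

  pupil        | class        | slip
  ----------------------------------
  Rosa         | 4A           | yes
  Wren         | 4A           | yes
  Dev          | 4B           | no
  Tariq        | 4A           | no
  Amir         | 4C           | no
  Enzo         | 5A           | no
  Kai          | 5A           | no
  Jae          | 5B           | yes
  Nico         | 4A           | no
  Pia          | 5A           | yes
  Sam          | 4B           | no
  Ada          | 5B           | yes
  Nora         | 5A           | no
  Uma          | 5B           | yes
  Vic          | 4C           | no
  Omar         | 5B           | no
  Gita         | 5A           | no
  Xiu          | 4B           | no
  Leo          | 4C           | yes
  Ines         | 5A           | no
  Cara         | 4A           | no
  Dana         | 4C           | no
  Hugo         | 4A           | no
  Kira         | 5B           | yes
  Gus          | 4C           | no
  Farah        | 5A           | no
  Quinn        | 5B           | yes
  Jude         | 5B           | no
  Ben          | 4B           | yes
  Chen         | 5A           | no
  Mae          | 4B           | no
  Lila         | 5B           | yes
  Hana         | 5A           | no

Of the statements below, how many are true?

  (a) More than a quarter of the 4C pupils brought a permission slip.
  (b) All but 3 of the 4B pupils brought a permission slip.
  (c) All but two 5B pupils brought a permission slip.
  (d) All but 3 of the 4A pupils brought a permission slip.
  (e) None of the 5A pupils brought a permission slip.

(a) 4C: |A| = 5, |A ∩ B| = 1; needs |A ∩ B| / |A| > 1/4 — false.
(b) 4B: |A| = 5, |A ∩ B| = 1; needs |A ∖ B| = 3 — false.
(c) 5B: |A| = 8, |A ∩ B| = 6; needs |A ∖ B| = 2 — true.
(d) 4A: |A| = 6, |A ∩ B| = 2; needs |A ∖ B| = 3 — false.
(e) 5A: |A| = 9, |A ∩ B| = 1; needs A ∩ B = ∅ (|A ∩ B| = 0) — false.

1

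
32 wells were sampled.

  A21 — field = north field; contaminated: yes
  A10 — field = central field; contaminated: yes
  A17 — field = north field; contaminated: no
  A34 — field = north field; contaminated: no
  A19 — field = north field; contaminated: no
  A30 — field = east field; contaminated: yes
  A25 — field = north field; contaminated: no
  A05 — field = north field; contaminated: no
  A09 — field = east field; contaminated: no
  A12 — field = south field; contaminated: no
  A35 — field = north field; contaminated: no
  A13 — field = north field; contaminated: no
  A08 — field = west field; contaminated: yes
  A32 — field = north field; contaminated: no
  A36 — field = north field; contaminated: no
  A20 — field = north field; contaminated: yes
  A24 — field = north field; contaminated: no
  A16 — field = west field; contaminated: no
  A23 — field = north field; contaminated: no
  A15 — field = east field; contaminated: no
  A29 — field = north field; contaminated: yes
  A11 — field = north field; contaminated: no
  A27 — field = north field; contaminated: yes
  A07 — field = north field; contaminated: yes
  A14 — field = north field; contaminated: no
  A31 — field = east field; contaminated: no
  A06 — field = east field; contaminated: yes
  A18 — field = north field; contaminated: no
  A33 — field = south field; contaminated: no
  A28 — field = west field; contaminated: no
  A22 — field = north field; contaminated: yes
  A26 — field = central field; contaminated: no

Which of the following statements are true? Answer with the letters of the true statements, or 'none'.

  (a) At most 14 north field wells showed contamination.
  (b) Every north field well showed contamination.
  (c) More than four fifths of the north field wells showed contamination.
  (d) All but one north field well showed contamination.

|A| = 20, |A ∩ B| = 6, |A ∖ B| = 14.
(a) |A ∩ B| ≤ 14: holds.
(b) A ⊆ B, i.e. every element of A is in B (|A ∖ B| = 0): fails.
(c) |A ∩ B| / |A| > 4/5: fails.
(d) |A ∖ B| = 1: fails.

(a)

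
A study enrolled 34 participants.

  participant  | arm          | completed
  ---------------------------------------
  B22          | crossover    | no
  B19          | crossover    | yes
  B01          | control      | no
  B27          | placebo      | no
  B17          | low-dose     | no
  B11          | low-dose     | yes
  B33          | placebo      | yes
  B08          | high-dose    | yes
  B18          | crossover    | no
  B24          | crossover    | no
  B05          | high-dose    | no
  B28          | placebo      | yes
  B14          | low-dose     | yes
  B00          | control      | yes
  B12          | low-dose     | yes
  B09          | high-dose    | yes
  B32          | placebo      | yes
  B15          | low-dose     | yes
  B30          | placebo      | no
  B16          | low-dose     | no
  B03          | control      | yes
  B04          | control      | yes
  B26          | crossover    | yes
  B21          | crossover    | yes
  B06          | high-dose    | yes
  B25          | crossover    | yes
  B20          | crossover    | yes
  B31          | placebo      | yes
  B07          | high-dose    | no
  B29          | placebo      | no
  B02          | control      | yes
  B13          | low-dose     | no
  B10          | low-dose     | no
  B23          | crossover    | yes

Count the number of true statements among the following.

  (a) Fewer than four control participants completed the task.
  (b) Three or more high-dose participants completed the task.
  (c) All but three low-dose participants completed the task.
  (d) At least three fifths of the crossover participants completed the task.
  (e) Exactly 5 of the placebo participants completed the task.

(a) control: |A| = 5, |A ∩ B| = 4; needs |A ∩ B| < 4 — false.
(b) high-dose: |A| = 5, |A ∩ B| = 3; needs |A ∩ B| ≥ 3 — true.
(c) low-dose: |A| = 8, |A ∩ B| = 4; needs |A ∖ B| = 3 — false.
(d) crossover: |A| = 9, |A ∩ B| = 6; needs |A ∩ B| / |A| ≥ 3/5 — true.
(e) placebo: |A| = 7, |A ∩ B| = 4; needs |A ∩ B| = 5 — false.

2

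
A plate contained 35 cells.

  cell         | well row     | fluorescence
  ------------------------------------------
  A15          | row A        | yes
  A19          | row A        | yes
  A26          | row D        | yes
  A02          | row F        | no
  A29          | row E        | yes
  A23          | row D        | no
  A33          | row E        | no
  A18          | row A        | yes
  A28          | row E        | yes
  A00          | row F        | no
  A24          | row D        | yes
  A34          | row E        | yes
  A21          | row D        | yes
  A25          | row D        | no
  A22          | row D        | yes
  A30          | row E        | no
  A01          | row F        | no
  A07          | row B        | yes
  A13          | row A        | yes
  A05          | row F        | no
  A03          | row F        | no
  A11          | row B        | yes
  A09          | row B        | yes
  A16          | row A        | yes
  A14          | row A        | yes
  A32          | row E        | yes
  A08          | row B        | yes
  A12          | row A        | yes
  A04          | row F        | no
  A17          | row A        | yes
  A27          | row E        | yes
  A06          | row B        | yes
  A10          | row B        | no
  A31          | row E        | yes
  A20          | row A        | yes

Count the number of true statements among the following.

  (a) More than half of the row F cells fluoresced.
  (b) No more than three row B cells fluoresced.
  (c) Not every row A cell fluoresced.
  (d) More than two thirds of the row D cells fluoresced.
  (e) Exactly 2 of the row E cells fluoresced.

0

(a) row F: |A| = 6, |A ∩ B| = 0; needs |A ∩ B| > |A ∖ B| — false.
(b) row B: |A| = 6, |A ∩ B| = 5; needs |A ∩ B| ≤ 3 — false.
(c) row A: |A| = 9, |A ∩ B| = 9; needs A ⊄ B (|A ∖ B| ≥ 1) — false.
(d) row D: |A| = 6, |A ∩ B| = 4; needs |A ∩ B| / |A| > 2/3 — false.
(e) row E: |A| = 8, |A ∩ B| = 6; needs |A ∩ B| = 2 — false.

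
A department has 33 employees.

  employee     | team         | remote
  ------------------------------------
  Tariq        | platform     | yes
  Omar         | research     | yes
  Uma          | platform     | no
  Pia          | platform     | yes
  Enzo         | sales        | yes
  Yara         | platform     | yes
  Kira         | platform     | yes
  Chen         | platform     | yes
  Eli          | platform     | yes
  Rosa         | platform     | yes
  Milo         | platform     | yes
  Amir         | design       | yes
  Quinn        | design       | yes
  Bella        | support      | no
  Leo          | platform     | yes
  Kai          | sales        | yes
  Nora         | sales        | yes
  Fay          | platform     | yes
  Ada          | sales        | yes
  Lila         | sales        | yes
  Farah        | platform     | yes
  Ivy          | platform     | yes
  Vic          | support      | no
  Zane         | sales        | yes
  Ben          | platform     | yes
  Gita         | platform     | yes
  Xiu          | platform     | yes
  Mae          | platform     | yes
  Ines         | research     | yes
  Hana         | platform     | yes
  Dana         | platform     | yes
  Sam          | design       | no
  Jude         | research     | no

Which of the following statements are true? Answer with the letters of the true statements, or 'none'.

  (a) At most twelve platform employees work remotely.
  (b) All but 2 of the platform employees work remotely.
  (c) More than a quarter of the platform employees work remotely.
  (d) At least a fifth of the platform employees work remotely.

|A| = 19, |A ∩ B| = 18, |A ∖ B| = 1.
(a) |A ∩ B| ≤ 12: fails.
(b) |A ∖ B| = 2: fails.
(c) |A ∩ B| / |A| > 1/4: holds.
(d) |A ∩ B| / |A| ≥ 1/5: holds.

(c), (d)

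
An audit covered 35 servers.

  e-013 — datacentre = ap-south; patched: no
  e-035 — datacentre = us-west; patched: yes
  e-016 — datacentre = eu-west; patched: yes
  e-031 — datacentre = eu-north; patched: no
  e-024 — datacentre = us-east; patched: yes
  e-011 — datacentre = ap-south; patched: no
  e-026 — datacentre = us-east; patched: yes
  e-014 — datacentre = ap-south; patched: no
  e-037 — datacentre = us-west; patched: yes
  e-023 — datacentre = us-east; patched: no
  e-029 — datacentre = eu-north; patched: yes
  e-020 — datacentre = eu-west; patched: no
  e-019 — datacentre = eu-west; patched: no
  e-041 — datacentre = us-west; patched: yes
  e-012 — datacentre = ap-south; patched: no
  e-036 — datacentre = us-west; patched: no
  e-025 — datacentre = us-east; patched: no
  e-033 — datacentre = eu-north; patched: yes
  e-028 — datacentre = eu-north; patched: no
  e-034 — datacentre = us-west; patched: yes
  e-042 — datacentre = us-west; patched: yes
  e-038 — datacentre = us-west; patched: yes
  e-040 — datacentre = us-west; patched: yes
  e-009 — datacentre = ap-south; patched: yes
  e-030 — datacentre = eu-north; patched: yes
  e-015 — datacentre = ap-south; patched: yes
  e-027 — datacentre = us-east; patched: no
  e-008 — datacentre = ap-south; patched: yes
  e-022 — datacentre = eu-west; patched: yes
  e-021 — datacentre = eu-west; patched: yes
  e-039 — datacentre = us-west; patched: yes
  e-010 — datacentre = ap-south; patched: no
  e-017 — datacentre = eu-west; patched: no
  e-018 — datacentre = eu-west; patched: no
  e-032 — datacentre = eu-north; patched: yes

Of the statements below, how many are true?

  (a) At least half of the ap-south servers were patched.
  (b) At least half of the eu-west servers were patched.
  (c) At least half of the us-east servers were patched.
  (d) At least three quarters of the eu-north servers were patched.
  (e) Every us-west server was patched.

(a) ap-south: |A| = 8, |A ∩ B| = 3; needs |A ∩ B| ≥ |A ∖ B| — false.
(b) eu-west: |A| = 7, |A ∩ B| = 3; needs |A ∩ B| ≥ |A ∖ B| — false.
(c) us-east: |A| = 5, |A ∩ B| = 2; needs |A ∩ B| ≥ |A ∖ B| — false.
(d) eu-north: |A| = 6, |A ∩ B| = 4; needs |A ∩ B| / |A| ≥ 3/4 — false.
(e) us-west: |A| = 9, |A ∩ B| = 8; needs A ⊆ B, i.e. every element of A is in B (|A ∖ B| = 0) — false.

0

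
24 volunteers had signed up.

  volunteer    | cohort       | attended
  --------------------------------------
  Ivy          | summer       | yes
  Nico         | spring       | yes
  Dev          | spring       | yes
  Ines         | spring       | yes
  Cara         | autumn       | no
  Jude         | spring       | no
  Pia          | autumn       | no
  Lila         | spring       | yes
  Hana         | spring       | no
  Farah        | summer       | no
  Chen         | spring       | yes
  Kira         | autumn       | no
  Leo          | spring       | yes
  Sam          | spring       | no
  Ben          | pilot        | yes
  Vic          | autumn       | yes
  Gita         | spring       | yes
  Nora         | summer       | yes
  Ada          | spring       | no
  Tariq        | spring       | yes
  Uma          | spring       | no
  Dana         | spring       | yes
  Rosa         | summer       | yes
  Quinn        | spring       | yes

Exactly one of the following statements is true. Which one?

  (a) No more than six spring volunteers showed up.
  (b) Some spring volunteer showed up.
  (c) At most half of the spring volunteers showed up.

(b)

|A| = 15, |A ∩ B| = 10, |A ∖ B| = 5.
(a) requires |A ∩ B| ≤ 6: false.
(b) requires A ∩ B ≠ ∅ (|A ∩ B| ≥ 1): true.
(c) requires |A ∩ B| ≤ |A ∖ B|: false.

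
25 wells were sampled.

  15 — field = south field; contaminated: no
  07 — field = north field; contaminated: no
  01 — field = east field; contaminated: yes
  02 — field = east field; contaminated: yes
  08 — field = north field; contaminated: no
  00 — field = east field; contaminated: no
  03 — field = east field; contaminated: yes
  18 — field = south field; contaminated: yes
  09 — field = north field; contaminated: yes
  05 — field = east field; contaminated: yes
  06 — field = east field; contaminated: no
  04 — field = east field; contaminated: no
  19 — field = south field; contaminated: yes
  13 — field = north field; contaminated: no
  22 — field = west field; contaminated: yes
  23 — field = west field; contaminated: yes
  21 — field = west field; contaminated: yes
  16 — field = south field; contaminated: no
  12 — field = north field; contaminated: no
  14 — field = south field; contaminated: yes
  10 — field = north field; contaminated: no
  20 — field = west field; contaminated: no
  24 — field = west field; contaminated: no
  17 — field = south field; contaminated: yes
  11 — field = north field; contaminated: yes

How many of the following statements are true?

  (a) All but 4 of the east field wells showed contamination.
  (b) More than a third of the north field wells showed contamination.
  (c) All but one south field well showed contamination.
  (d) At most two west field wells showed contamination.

(a) east field: |A| = 7, |A ∩ B| = 4; needs |A ∖ B| = 4 — false.
(b) north field: |A| = 7, |A ∩ B| = 2; needs |A ∩ B| / |A| > 1/3 — false.
(c) south field: |A| = 6, |A ∩ B| = 4; needs |A ∖ B| = 1 — false.
(d) west field: |A| = 5, |A ∩ B| = 3; needs |A ∩ B| ≤ 2 — false.

0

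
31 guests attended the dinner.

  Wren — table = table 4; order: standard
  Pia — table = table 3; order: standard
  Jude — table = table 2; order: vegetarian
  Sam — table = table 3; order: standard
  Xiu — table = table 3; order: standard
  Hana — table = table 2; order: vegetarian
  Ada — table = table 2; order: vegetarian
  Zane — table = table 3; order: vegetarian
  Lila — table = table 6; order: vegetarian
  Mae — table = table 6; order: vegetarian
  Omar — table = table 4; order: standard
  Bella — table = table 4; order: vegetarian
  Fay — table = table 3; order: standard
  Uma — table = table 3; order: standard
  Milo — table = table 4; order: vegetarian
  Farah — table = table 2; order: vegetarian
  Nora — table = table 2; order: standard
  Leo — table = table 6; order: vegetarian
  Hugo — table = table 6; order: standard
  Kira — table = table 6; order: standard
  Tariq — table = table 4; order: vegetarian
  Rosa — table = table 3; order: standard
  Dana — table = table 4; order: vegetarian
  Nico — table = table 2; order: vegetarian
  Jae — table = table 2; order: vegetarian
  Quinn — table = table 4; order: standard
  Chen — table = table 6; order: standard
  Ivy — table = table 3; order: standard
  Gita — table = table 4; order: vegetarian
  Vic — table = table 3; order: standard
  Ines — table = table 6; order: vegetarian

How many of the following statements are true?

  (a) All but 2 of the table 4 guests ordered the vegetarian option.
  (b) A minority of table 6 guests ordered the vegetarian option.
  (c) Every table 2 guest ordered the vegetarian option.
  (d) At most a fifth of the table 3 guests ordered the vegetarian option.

1

(a) table 4: |A| = 8, |A ∩ B| = 5; needs |A ∖ B| = 2 — false.
(b) table 6: |A| = 7, |A ∩ B| = 4; needs |A ∩ B| < |A ∖ B| — false.
(c) table 2: |A| = 7, |A ∩ B| = 6; needs A ⊆ B, i.e. every element of A is in B (|A ∖ B| = 0) — false.
(d) table 3: |A| = 9, |A ∩ B| = 1; needs |A ∩ B| / |A| ≤ 1/5 — true.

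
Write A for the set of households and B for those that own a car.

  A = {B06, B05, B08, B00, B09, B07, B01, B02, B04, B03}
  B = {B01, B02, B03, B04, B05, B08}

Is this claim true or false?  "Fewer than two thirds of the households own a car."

'Fewer than two thirds of the households own a car' holds iff |A ∩ B| / |A| < 2/3.
A (the restrictor) = {B06, B05, B08, B00, B09, B07, B01, B02, B04, B03}, |A| = 10.
A ∩ B = {B05, B08, B01, B02, B04, B03}, so |A ∩ B| = 6.
A ∖ B = {B06, B00, B09, B07}, so |A ∖ B| = 4.
|A ∩ B|/|A| = 6/10, so the statement is true.

True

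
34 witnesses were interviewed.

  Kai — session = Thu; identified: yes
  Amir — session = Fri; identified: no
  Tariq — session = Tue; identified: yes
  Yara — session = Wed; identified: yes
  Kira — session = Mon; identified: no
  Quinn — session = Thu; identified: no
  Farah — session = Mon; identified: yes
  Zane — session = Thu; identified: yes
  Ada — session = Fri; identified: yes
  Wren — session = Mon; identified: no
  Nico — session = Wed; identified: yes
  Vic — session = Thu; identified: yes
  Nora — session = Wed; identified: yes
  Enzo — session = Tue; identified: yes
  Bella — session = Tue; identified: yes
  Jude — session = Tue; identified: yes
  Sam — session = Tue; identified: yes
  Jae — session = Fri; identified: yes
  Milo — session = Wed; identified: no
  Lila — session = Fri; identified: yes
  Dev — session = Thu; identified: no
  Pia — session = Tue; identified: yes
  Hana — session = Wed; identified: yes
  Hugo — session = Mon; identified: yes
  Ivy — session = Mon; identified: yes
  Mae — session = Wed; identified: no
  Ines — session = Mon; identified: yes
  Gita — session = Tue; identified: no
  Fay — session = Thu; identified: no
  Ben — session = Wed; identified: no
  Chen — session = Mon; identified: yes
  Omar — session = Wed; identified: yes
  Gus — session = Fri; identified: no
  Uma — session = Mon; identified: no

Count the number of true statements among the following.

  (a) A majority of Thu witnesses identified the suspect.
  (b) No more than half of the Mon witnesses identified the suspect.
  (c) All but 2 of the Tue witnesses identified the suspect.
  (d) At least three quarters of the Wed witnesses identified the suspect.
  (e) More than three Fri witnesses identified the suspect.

0

(a) Thu: |A| = 6, |A ∩ B| = 3; needs |A ∩ B| > |A ∖ B| — false.
(b) Mon: |A| = 8, |A ∩ B| = 5; needs |A ∩ B| ≤ |A ∖ B| — false.
(c) Tue: |A| = 7, |A ∩ B| = 6; needs |A ∖ B| = 2 — false.
(d) Wed: |A| = 8, |A ∩ B| = 5; needs |A ∩ B| / |A| ≥ 3/4 — false.
(e) Fri: |A| = 5, |A ∩ B| = 3; needs |A ∩ B| > 3 — false.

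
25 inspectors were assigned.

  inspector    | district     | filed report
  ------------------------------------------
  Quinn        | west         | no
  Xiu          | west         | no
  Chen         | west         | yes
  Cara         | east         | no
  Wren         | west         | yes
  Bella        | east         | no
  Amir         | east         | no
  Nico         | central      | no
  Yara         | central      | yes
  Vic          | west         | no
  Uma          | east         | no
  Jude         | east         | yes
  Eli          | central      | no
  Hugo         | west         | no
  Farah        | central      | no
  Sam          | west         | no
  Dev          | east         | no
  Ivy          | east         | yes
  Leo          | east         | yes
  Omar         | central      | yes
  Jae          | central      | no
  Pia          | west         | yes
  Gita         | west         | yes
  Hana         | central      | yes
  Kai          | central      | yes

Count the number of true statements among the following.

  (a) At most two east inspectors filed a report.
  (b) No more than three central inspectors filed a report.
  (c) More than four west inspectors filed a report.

(a) east: |A| = 8, |A ∩ B| = 3; needs |A ∩ B| ≤ 2 — false.
(b) central: |A| = 8, |A ∩ B| = 4; needs |A ∩ B| ≤ 3 — false.
(c) west: |A| = 9, |A ∩ B| = 4; needs |A ∩ B| > 4 — false.

0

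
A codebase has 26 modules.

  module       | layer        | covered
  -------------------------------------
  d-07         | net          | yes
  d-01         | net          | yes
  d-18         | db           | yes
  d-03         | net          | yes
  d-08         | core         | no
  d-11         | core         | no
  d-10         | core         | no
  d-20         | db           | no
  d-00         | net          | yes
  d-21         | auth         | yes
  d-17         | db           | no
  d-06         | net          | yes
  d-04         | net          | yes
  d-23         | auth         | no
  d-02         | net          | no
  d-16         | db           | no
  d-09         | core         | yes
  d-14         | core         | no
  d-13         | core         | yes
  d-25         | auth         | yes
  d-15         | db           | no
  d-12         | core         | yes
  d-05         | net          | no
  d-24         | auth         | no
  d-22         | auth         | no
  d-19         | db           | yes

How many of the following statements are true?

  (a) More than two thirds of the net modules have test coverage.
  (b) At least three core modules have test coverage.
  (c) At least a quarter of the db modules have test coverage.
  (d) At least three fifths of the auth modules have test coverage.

3

(a) net: |A| = 8, |A ∩ B| = 6; needs |A ∩ B| / |A| > 2/3 — true.
(b) core: |A| = 7, |A ∩ B| = 3; needs |A ∩ B| ≥ 3 — true.
(c) db: |A| = 6, |A ∩ B| = 2; needs |A ∩ B| / |A| ≥ 1/4 — true.
(d) auth: |A| = 5, |A ∩ B| = 2; needs |A ∩ B| / |A| ≥ 3/5 — false.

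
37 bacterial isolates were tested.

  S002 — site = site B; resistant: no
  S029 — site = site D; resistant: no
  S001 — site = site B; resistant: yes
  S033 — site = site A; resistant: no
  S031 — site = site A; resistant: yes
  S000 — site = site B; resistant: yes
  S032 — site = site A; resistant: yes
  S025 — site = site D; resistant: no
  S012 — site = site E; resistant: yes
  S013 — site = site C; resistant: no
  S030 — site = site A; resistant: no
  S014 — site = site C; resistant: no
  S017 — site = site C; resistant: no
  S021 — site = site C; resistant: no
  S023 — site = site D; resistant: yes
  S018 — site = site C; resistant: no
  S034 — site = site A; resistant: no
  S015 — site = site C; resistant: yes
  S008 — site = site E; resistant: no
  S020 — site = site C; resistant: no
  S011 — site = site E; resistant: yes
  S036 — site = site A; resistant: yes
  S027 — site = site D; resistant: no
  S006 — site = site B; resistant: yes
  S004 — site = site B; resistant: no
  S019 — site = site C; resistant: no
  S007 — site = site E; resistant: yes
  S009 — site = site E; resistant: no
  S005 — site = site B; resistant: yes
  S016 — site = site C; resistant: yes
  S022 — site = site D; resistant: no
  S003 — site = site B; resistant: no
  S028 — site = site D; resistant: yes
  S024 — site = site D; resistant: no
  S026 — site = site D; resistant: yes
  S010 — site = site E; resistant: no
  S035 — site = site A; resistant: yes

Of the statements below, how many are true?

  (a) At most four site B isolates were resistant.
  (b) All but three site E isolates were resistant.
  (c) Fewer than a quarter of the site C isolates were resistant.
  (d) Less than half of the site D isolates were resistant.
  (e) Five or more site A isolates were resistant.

(a) site B: |A| = 7, |A ∩ B| = 4; needs |A ∩ B| ≤ 4 — true.
(b) site E: |A| = 6, |A ∩ B| = 3; needs |A ∖ B| = 3 — true.
(c) site C: |A| = 9, |A ∩ B| = 2; needs |A ∩ B| / |A| < 1/4 — true.
(d) site D: |A| = 8, |A ∩ B| = 3; needs |A ∩ B| < |A ∖ B| — true.
(e) site A: |A| = 7, |A ∩ B| = 4; needs |A ∩ B| ≥ 5 — false.

4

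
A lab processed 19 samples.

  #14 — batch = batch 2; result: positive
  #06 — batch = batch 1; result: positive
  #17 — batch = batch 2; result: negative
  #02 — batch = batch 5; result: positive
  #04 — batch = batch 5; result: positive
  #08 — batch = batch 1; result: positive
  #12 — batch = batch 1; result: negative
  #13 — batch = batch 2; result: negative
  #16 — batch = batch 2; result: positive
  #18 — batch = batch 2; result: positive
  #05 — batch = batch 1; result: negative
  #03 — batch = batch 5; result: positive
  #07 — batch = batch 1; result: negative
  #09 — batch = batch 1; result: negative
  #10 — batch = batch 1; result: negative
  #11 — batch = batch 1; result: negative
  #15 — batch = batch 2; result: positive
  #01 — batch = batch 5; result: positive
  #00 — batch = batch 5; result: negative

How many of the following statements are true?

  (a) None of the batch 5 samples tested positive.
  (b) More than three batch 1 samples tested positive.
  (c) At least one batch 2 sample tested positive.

1

(a) batch 5: |A| = 5, |A ∩ B| = 4; needs A ∩ B = ∅ (|A ∩ B| = 0) — false.
(b) batch 1: |A| = 8, |A ∩ B| = 2; needs |A ∩ B| > 3 — false.
(c) batch 2: |A| = 6, |A ∩ B| = 4; needs A ∩ B ≠ ∅ (|A ∩ B| ≥ 1) — true.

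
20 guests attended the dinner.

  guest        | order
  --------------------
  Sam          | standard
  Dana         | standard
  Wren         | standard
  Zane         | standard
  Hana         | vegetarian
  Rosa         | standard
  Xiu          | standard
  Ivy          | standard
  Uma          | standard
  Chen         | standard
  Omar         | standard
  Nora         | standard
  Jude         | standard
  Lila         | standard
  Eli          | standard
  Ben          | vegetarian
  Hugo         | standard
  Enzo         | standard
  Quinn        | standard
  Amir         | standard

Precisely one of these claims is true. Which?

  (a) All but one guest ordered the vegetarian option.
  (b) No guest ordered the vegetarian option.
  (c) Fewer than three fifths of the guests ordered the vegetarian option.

|A| = 20, |A ∩ B| = 2, |A ∖ B| = 18.
(a) requires |A ∖ B| = 1: false.
(b) requires A ∩ B = ∅ (|A ∩ B| = 0): false.
(c) requires |A ∩ B| / |A| < 3/5: true.

(c)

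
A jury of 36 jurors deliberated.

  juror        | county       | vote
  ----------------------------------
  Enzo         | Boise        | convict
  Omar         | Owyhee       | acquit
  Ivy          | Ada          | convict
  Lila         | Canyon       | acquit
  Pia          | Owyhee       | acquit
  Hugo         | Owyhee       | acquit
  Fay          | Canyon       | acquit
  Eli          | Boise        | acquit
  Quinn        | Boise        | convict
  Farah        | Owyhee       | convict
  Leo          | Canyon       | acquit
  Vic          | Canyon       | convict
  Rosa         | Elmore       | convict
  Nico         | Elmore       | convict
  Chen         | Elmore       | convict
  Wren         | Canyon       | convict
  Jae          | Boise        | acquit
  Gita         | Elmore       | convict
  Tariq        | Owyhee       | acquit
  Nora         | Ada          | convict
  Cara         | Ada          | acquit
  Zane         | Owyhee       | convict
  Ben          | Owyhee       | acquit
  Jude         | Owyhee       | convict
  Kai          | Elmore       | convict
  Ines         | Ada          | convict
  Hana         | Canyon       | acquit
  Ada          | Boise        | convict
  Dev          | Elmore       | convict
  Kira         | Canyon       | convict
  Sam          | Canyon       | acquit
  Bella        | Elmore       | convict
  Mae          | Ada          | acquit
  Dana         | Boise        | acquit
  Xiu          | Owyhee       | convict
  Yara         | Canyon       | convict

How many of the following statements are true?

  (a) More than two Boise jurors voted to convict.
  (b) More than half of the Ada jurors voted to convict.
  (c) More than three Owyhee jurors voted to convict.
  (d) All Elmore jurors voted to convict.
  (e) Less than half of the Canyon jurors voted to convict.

5

(a) Boise: |A| = 6, |A ∩ B| = 3; needs |A ∩ B| > 2 — true.
(b) Ada: |A| = 5, |A ∩ B| = 3; needs |A ∩ B| > |A ∖ B| — true.
(c) Owyhee: |A| = 9, |A ∩ B| = 4; needs |A ∩ B| > 3 — true.
(d) Elmore: |A| = 7, |A ∩ B| = 7; needs A ⊆ B, i.e. every element of A is in B (|A ∖ B| = 0) — true.
(e) Canyon: |A| = 9, |A ∩ B| = 4; needs |A ∩ B| < |A ∖ B| — true.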